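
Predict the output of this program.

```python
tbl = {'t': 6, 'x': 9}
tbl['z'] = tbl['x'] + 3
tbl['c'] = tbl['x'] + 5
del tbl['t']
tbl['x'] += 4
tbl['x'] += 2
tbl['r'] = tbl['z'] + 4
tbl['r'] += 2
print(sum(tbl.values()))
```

tbl['z'] = tbl['x']+3 = 12 → {'t': 6, 'x': 9, 'z': 12}
tbl['c'] = tbl['x']+5 = 14 → {'t': 6, 'x': 9, 'z': 12, 'c': 14}
del 't' → {'x': 9, 'z': 12, 'c': 14}
tbl['x'] = 9+4 = 13 → {'x': 13, 'z': 12, 'c': 14}
tbl['x'] = 13+2 = 15 → {'x': 15, 'z': 12, 'c': 14}
tbl['r'] = tbl['z']+4 = 16 → {'x': 15, 'z': 12, 'c': 14, 'r': 16}
tbl['r'] = 16+2 = 18 → {'x': 15, 'z': 12, 'c': 14, 'r': 18}
sum of values = 59

59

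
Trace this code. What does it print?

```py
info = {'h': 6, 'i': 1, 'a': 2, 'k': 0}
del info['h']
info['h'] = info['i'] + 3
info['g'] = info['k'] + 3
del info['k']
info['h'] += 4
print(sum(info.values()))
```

del 'h' → {'i': 1, 'a': 2, 'k': 0}
info['h'] = info['i']+3 = 4 → {'i': 1, 'a': 2, 'k': 0, 'h': 4}
info['g'] = info['k']+3 = 3 → {'i': 1, 'a': 2, 'k': 0, 'h': 4, 'g': 3}
del 'k' → {'i': 1, 'a': 2, 'h': 4, 'g': 3}
info['h'] = 4+4 = 8 → {'i': 1, 'a': 2, 'h': 8, 'g': 3}
sum of values = 14

14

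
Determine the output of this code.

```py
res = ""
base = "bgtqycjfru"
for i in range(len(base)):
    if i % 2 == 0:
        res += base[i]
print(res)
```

btyjr

i=0: add 'b' → 'b'
i=1: skip
i=2: add 't' → 'bt'
i=3: skip
i=4: add 'y' → 'bty'
i=5: skip
i=6: add 'j' → 'btyj'
i=7: skip
i=8: add 'r' → 'btyjr'
i=9: skip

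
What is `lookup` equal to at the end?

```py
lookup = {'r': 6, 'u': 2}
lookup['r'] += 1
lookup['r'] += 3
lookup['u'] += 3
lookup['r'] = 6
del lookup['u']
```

lookup['r'] = 6+1 = 7 → {'r': 7, 'u': 2}
lookup['r'] = 7+3 = 10 → {'r': 10, 'u': 2}
lookup['u'] = 2+3 = 5 → {'r': 10, 'u': 5}
lookup['r'] = 6 → {'r': 6, 'u': 5}
del 'u' → {'r': 6}

{'r': 6}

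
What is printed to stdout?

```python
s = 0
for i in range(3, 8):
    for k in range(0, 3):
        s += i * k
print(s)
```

75

i=3,k=0: s = 0+0 = 0
i=3,k=1: s = 0+3 = 3
i=3,k=2: s = 3+6 = 9
i=4,k=0: s = 9+0 = 9
i=4,k=1: s = 9+4 = 13
i=4,k=2: s = 13+8 = 21
i=5,k=0: s = 21+0 = 21
i=5,k=1: s = 21+5 = 26
i=5,k=2: s = 26+10 = 36
i=6,k=0: s = 36+0 = 36
i=6,k=1: s = 36+6 = 42
i=6,k=2: s = 42+12 = 54
i=7,k=0: s = 54+0 = 54
i=7,k=1: s = 54+7 = 61
i=7,k=2: s = 61+14 = 75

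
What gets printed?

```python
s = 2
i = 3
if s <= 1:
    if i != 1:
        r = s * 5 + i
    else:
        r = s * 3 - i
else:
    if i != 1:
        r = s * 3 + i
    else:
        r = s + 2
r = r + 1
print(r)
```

s=2, i=3
s <= 1 is False; i != 1 is True
→ r = s * 3 + i = 9
r = 9+1 = 10

10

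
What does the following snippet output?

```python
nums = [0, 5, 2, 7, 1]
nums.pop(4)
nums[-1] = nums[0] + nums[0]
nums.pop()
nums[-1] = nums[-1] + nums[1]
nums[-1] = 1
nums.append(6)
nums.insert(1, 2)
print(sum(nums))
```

pop(4) removes 1 → [0, 5, 2, 7]
nums[-1] = nums[0]+nums[0] = 0+0 = 0 → [0, 5, 2, 0]
pop() removes 0 → [0, 5, 2]
nums[-1] = nums[-1]+nums[1] = 2+5 = 7 → [0, 5, 7]
nums[-1] = 1 → [0, 5, 1]
append 6 → [0, 5, 1, 6]
insert 2 at 1 → [0, 2, 5, 1, 6]
sum = 14

14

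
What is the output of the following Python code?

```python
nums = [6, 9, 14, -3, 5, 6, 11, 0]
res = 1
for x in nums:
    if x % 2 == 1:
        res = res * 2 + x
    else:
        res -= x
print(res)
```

-123

x=6: not odd, res = 1-6 = -5
x=9: odd, res = (-5)*2+9 = -1
x=14: not odd, res = (-1)-14 = -15
x=-3: odd, res = (-15)*2+(-3) = -33
x=5: odd, res = (-33)*2+5 = -61
x=6: not odd, res = (-61)-6 = -67
x=11: odd, res = (-67)*2+11 = -123
x=0: not odd, res = (-123)-0 = -123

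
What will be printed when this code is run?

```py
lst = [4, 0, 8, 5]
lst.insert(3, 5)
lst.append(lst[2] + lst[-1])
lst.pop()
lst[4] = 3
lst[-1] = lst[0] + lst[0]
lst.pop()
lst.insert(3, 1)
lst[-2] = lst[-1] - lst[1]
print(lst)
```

[4, 0, 8, 5, 5]

insert 5 at 3 → [4, 0, 8, 5, 5]
append lst[2]+lst[-1] = 8+5 = 13 → [4, 0, 8, 5, 5, 13]
pop() removes 13 → [4, 0, 8, 5, 5]
lst[4] = 3 → [4, 0, 8, 5, 3]
lst[-1] = lst[0]+lst[0] = 4+4 = 8 → [4, 0, 8, 5, 8]
pop() removes 8 → [4, 0, 8, 5]
insert 1 at 3 → [4, 0, 8, 1, 5]
lst[-2] = lst[-1]-lst[1] = 5-0 = 5 → [4, 0, 8, 5, 5]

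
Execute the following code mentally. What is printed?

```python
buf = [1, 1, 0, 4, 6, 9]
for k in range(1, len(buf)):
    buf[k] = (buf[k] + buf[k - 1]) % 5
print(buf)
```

[1, 2, 2, 1, 2, 1]

k=1: buf[1] = (1+1)%5 = 2 → [1, 2, 0, 4, 6, 9]
k=2: buf[2] = (0+2)%5 = 2 → [1, 2, 2, 4, 6, 9]
k=3: buf[3] = (4+2)%5 = 1 → [1, 2, 2, 1, 6, 9]
k=4: buf[4] = (6+1)%5 = 2 → [1, 2, 2, 1, 2, 9]
k=5: buf[5] = (9+2)%5 = 1 → [1, 2, 2, 1, 2, 1]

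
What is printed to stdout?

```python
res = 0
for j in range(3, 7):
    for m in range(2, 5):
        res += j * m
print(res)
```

j=3,m=2: res = 0+6 = 6
j=3,m=3: res = 6+9 = 15
j=3,m=4: res = 15+12 = 27
j=4,m=2: res = 27+8 = 35
j=4,m=3: res = 35+12 = 47
j=4,m=4: res = 47+16 = 63
j=5,m=2: res = 63+10 = 73
j=5,m=3: res = 73+15 = 88
j=5,m=4: res = 88+20 = 108
j=6,m=2: res = 108+12 = 120
j=6,m=3: res = 120+18 = 138
j=6,m=4: res = 138+24 = 162

162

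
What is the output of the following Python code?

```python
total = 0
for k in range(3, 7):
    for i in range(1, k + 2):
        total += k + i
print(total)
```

178

k=3,i=1: total = 0+4 = 4
k=3,i=2: total = 4+5 = 9
k=3,i=3: total = 9+6 = 15
k=3,i=4: total = 15+7 = 22
k=4,i=1: total = 22+5 = 27
k=4,i=2: total = 27+6 = 33
k=4,i=3: total = 33+7 = 40
k=4,i=4: total = 40+8 = 48
k=4,i=5: total = 48+9 = 57
k=5,i=1: total = 57+6 = 63
k=5,i=2: total = 63+7 = 70
k=5,i=3: total = 70+8 = 78
k=5,i=4: total = 78+9 = 87
k=5,i=5: total = 87+10 = 97
k=5,i=6: total = 97+11 = 108
k=6,i=1: total = 108+7 = 115
k=6,i=2: total = 115+8 = 123
k=6,i=3: total = 123+9 = 132
k=6,i=4: total = 132+10 = 142
k=6,i=5: total = 142+11 = 153
k=6,i=6: total = 153+12 = 165
k=6,i=7: total = 165+13 = 178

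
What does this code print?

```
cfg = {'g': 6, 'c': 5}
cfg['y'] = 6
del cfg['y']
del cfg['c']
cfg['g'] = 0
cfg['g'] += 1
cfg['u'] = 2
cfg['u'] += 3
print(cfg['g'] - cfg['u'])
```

-4

cfg['y'] = 6 → {'g': 6, 'c': 5, 'y': 6}
del 'y' → {'g': 6, 'c': 5}
del 'c' → {'g': 6}
cfg['g'] = 0 → {'g': 0}
cfg['g'] = 0+1 = 1 → {'g': 1}
cfg['u'] = 2 → {'g': 1, 'u': 2}
cfg['u'] = 2+3 = 5 → {'g': 1, 'u': 5}
cfg['g']-cfg['u'] = 1-5 = -4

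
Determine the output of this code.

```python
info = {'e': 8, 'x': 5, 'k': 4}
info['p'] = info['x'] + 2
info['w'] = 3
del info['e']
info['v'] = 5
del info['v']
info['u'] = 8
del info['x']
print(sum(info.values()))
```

22

info['p'] = info['x']+2 = 7 → {'e': 8, 'x': 5, 'k': 4, 'p': 7}
info['w'] = 3 → {'e': 8, 'x': 5, 'k': 4, 'p': 7, 'w': 3}
del 'e' → {'x': 5, 'k': 4, 'p': 7, 'w': 3}
info['v'] = 5 → {'x': 5, 'k': 4, 'p': 7, 'w': 3, 'v': 5}
del 'v' → {'x': 5, 'k': 4, 'p': 7, 'w': 3}
info['u'] = 8 → {'x': 5, 'k': 4, 'p': 7, 'w': 3, 'u': 8}
del 'x' → {'k': 4, 'p': 7, 'w': 3, 'u': 8}
sum of values = 22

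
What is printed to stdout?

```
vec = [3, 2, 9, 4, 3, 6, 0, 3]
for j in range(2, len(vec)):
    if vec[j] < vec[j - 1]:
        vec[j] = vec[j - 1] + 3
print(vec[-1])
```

j=2: 9>=2, unchanged → [3, 2, 9, 4, 3, 6, 0, 3]
j=3: 4<9, vec[3] = 9+3 = 12 → [3, 2, 9, 12, 3, 6, 0, 3]
j=4: 3<12, vec[4] = 12+3 = 15 → [3, 2, 9, 12, 15, 6, 0, 3]
j=5: 6<15, vec[5] = 15+3 = 18 → [3, 2, 9, 12, 15, 18, 0, 3]
j=6: 0<18, vec[6] = 18+3 = 21 → [3, 2, 9, 12, 15, 18, 21, 3]
j=7: 3<21, vec[7] = 21+3 = 24 → [3, 2, 9, 12, 15, 18, 21, 24]

24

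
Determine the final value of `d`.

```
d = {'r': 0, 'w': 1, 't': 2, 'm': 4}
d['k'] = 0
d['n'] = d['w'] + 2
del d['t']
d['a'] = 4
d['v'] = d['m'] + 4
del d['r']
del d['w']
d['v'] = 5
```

d['k'] = 0 → {'r': 0, 'w': 1, 't': 2, 'm': 4, 'k': 0}
d['n'] = d['w']+2 = 3 → {'r': 0, 'w': 1, 't': 2, 'm': 4, 'k': 0, 'n': 3}
del 't' → {'r': 0, 'w': 1, 'm': 4, 'k': 0, 'n': 3}
d['a'] = 4 → {'r': 0, 'w': 1, 'm': 4, 'k': 0, 'n': 3, 'a': 4}
d['v'] = d['m']+4 = 8 → {'r': 0, 'w': 1, 'm': 4, 'k': 0, 'n': 3, 'a': 4, 'v': 8}
del 'r' → {'w': 1, 'm': 4, 'k': 0, 'n': 3, 'a': 4, 'v': 8}
del 'w' → {'m': 4, 'k': 0, 'n': 3, 'a': 4, 'v': 8}
d['v'] = 5 → {'m': 4, 'k': 0, 'n': 3, 'a': 4, 'v': 5}

{'m': 4, 'k': 0, 'n': 3, 'a': 4, 'v': 5}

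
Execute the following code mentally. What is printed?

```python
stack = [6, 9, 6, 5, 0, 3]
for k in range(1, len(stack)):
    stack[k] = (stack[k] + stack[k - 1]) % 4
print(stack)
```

[6, 3, 1, 2, 2, 1]

k=1: stack[1] = (9+6)%4 = 3 → [6, 3, 6, 5, 0, 3]
k=2: stack[2] = (6+3)%4 = 1 → [6, 3, 1, 5, 0, 3]
k=3: stack[3] = (5+1)%4 = 2 → [6, 3, 1, 2, 0, 3]
k=4: stack[4] = (0+2)%4 = 2 → [6, 3, 1, 2, 2, 3]
k=5: stack[5] = (3+2)%4 = 1 → [6, 3, 1, 2, 2, 1]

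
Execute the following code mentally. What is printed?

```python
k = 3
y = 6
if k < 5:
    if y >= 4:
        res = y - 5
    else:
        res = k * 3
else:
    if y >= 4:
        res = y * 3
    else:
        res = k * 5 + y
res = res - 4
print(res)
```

-3

k=3, y=6
k < 5 is True; y >= 4 is True
→ res = y - 5 = 1
res = 1-4 = -3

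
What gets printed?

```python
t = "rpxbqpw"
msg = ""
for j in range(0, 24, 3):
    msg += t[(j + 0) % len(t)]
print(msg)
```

rbwxppqr

j=0: add t[0]='r' → 'r'
j=3: add t[3]='b' → 'rb'
j=6: add t[6]='w' → 'rbw'
j=9: add t[2]='x' → 'rbwx'
j=12: add t[5]='p' → 'rbwxp'
j=15: add t[1]='p' → 'rbwxpp'
j=18: add t[4]='q' → 'rbwxppq'
j=21: add t[0]='r' → 'rbwxppqr'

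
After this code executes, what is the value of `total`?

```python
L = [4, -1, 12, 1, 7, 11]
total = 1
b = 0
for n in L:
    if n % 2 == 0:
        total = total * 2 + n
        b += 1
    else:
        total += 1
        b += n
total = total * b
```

n=4: even, total = 1*2+4 = 6; b=1
n=-1: not even, total = 6+1 = 7; b=0
n=12: even, total = 7*2+12 = 26; b=1
n=1: not even, total = 26+1 = 27; b=2
n=7: not even, total = 27+1 = 28; b=9
n=11: not even, total = 28+1 = 29; b=20
total*b = 29*20 = 580

580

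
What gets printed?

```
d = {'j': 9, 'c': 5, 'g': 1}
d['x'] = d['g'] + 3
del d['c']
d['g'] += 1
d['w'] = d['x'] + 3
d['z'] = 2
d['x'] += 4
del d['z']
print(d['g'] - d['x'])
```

d['x'] = d['g']+3 = 4 → {'j': 9, 'c': 5, 'g': 1, 'x': 4}
del 'c' → {'j': 9, 'g': 1, 'x': 4}
d['g'] = 1+1 = 2 → {'j': 9, 'g': 2, 'x': 4}
d['w'] = d['x']+3 = 7 → {'j': 9, 'g': 2, 'x': 4, 'w': 7}
d['z'] = 2 → {'j': 9, 'g': 2, 'x': 4, 'w': 7, 'z': 2}
d['x'] = 4+4 = 8 → {'j': 9, 'g': 2, 'x': 8, 'w': 7, 'z': 2}
del 'z' → {'j': 9, 'g': 2, 'x': 8, 'w': 7}
d['g']-d['x'] = 2-8 = -6

-6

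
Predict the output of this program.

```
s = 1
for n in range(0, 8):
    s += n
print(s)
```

29

n=0: s = 1+0 = 1
n=1: s = 1+1 = 2
n=2: s = 2+2 = 4
n=3: s = 4+3 = 7
n=4: s = 7+4 = 11
n=5: s = 11+5 = 16
n=6: s = 16+6 = 22
n=7: s = 22+7 = 29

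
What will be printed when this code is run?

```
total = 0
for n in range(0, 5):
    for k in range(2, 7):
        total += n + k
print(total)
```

150

n=0,k=2: total = 0+2 = 2
n=0,k=3: total = 2+3 = 5
n=0,k=4: total = 5+4 = 9
n=0,k=5: total = 9+5 = 14
n=0,k=6: total = 14+6 = 20
n=1,k=2: total = 20+3 = 23
n=1,k=3: total = 23+4 = 27
n=1,k=4: total = 27+5 = 32
n=1,k=5: total = 32+6 = 38
n=1,k=6: total = 38+7 = 45
n=2,k=2: total = 45+4 = 49
n=2,k=3: total = 49+5 = 54
n=2,k=4: total = 54+6 = 60
n=2,k=5: total = 60+7 = 67
n=2,k=6: total = 67+8 = 75
n=3,k=2: total = 75+5 = 80
n=3,k=3: total = 80+6 = 86
n=3,k=4: total = 86+7 = 93
n=3,k=5: total = 93+8 = 101
n=3,k=6: total = 101+9 = 110
n=4,k=2: total = 110+6 = 116
n=4,k=3: total = 116+7 = 123
n=4,k=4: total = 123+8 = 131
n=4,k=5: total = 131+9 = 140
n=4,k=6: total = 140+10 = 150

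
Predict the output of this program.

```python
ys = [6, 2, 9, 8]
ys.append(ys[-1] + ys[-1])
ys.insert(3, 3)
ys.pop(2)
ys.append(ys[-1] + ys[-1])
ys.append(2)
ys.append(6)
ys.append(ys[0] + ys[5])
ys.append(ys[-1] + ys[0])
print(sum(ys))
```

157

append ys[-1]+ys[-1] = 8+8 = 16 → [6, 2, 9, 8, 16]
insert 3 at 3 → [6, 2, 9, 3, 8, 16]
pop(2) removes 9 → [6, 2, 3, 8, 16]
append ys[-1]+ys[-1] = 16+16 = 32 → [6, 2, 3, 8, 16, 32]
append 2 → [6, 2, 3, 8, 16, 32, 2]
append 6 → [6, 2, 3, 8, 16, 32, 2, 6]
append ys[0]+ys[5] = 6+32 = 38 → [6, 2, 3, 8, 16, 32, 2, 6, 38]
append ys[-1]+ys[0] = 38+6 = 44 → [6, 2, 3, 8, 16, 32, 2, 6, 38, 44]
sum = 157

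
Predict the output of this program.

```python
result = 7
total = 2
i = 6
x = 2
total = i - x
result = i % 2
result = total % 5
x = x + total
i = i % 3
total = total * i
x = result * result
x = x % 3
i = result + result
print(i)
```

total = 6-2 = 4
result = 6%2 = 0
result = 4%5 = 4
x = 2+4 = 6
i = 6%3 = 0
total = 4*0 = 0
x = 4*4 = 16
x = 16%3 = 1
i = 4+4 = 8

8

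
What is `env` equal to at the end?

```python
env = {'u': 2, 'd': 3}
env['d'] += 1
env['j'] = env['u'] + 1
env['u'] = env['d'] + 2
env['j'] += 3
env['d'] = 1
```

{'u': 6, 'd': 1, 'j': 6}

env['d'] = 3+1 = 4 → {'u': 2, 'd': 4}
env['j'] = env['u']+1 = 3 → {'u': 2, 'd': 4, 'j': 3}
env['u'] = env['d']+2 = 6 → {'u': 6, 'd': 4, 'j': 3}
env['j'] = 3+3 = 6 → {'u': 6, 'd': 4, 'j': 6}
env['d'] = 1 → {'u': 6, 'd': 1, 'j': 6}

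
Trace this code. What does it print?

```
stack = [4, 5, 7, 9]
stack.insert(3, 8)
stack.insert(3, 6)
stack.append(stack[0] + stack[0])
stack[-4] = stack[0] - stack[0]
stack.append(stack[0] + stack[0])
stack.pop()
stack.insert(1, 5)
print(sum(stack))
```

insert 8 at 3 → [4, 5, 7, 8, 9]
insert 6 at 3 → [4, 5, 7, 6, 8, 9]
append stack[0]+stack[0] = 4+4 = 8 → [4, 5, 7, 6, 8, 9, 8]
stack[-4] = stack[0]-stack[0] = 4-4 = 0 → [4, 5, 7, 0, 8, 9, 8]
append stack[0]+stack[0] = 4+4 = 8 → [4, 5, 7, 0, 8, 9, 8, 8]
pop() removes 8 → [4, 5, 7, 0, 8, 9, 8]
insert 5 at 1 → [4, 5, 5, 7, 0, 8, 9, 8]
sum = 46

46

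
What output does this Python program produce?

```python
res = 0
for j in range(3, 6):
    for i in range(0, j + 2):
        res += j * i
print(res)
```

195

j=3,i=0: res = 0+0 = 0
j=3,i=1: res = 0+3 = 3
j=3,i=2: res = 3+6 = 9
j=3,i=3: res = 9+9 = 18
j=3,i=4: res = 18+12 = 30
j=4,i=0: res = 30+0 = 30
j=4,i=1: res = 30+4 = 34
j=4,i=2: res = 34+8 = 42
j=4,i=3: res = 42+12 = 54
j=4,i=4: res = 54+16 = 70
j=4,i=5: res = 70+20 = 90
j=5,i=0: res = 90+0 = 90
j=5,i=1: res = 90+5 = 95
j=5,i=2: res = 95+10 = 105
j=5,i=3: res = 105+15 = 120
j=5,i=4: res = 120+20 = 140
j=5,i=5: res = 140+25 = 165
j=5,i=6: res = 165+30 = 195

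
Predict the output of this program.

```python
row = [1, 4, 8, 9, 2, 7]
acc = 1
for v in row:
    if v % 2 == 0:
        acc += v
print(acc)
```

15

v=1: not even
v=4: even, acc = 1+4 = 5
v=8: even, acc = 5+8 = 13
v=9: not even
v=2: even, acc = 13+2 = 15
v=7: not even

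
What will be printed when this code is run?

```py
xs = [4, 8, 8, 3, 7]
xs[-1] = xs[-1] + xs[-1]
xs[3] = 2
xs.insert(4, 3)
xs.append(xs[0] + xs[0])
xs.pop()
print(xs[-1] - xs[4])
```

xs[-1] = xs[-1]+xs[-1] = 7+7 = 14 → [4, 8, 8, 3, 14]
xs[3] = 2 → [4, 8, 8, 2, 14]
insert 3 at 4 → [4, 8, 8, 2, 3, 14]
append xs[0]+xs[0] = 4+4 = 8 → [4, 8, 8, 2, 3, 14, 8]
pop() removes 8 → [4, 8, 8, 2, 3, 14]
xs[-1]-xs[4] = 14-3 = 11

11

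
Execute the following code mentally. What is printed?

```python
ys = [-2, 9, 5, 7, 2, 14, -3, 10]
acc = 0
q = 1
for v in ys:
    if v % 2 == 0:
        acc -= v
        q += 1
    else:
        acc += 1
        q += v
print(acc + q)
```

3

v=-2: even, acc = 0-(-2) = 2; q=2
v=9: not even, acc = 2+1 = 3; q=11
v=5: not even, acc = 3+1 = 4; q=16
v=7: not even, acc = 4+1 = 5; q=23
v=2: even, acc = 5-2 = 3; q=24
v=14: even, acc = 3-14 = -11; q=25
v=-3: not even, acc = (-11)+1 = -10; q=22
v=10: even, acc = (-10)-10 = -20; q=23
acc+q = (-20)+23 = 3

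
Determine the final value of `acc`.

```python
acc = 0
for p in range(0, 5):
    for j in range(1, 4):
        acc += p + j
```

p=0,j=1: acc = 0+1 = 1
p=0,j=2: acc = 1+2 = 3
p=0,j=3: acc = 3+3 = 6
p=1,j=1: acc = 6+2 = 8
p=1,j=2: acc = 8+3 = 11
p=1,j=3: acc = 11+4 = 15
p=2,j=1: acc = 15+3 = 18
p=2,j=2: acc = 18+4 = 22
p=2,j=3: acc = 22+5 = 27
p=3,j=1: acc = 27+4 = 31
p=3,j=2: acc = 31+5 = 36
p=3,j=3: acc = 36+6 = 42
p=4,j=1: acc = 42+5 = 47
p=4,j=2: acc = 47+6 = 53
p=4,j=3: acc = 53+7 = 60

60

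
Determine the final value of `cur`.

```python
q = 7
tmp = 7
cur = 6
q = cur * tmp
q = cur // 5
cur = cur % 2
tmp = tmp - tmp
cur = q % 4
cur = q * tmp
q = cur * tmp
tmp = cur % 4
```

0

q = 6*7 = 42
q = 6//5 = 1
cur = 6%2 = 0
tmp = 7-7 = 0
cur = 1%4 = 1
cur = 1*0 = 0
q = 0*0 = 0
tmp = 0%4 = 0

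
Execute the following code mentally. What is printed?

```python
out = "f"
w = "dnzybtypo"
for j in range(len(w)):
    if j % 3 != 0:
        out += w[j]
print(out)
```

fnzbtpo

j=0: skip
j=1: add 'n' → 'fn'
j=2: add 'z' → 'fnz'
j=3: skip
j=4: add 'b' → 'fnzb'
j=5: add 't' → 'fnzbt'
j=6: skip
j=7: add 'p' → 'fnzbtp'
j=8: add 'o' → 'fnzbtpo'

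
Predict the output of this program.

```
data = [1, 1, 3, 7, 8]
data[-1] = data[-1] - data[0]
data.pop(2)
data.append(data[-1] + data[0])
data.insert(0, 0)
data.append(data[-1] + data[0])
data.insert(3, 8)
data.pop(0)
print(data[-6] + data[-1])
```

data[-1] = data[-1]-data[0] = 8-1 = 7 → [1, 1, 3, 7, 7]
pop(2) removes 3 → [1, 1, 7, 7]
append data[-1]+data[0] = 7+1 = 8 → [1, 1, 7, 7, 8]
insert 0 at 0 → [0, 1, 1, 7, 7, 8]
append data[-1]+data[0] = 8+0 = 8 → [0, 1, 1, 7, 7, 8, 8]
insert 8 at 3 → [0, 1, 1, 8, 7, 7, 8, 8]
pop(0) removes 0 → [1, 1, 8, 7, 7, 8, 8]
data[-6]+data[-1] = 1+8 = 9

9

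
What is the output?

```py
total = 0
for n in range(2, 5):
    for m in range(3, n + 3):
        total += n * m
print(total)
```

n=2,m=3: total = 0+6 = 6
n=2,m=4: total = 6+8 = 14
n=3,m=3: total = 14+9 = 23
n=3,m=4: total = 23+12 = 35
n=3,m=5: total = 35+15 = 50
n=4,m=3: total = 50+12 = 62
n=4,m=4: total = 62+16 = 78
n=4,m=5: total = 78+20 = 98
n=4,m=6: total = 98+24 = 122

122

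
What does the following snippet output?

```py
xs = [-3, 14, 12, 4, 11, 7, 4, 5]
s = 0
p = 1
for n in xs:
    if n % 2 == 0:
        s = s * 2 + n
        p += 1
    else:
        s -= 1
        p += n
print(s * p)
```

3775

n=-3: not even, s = 0-1 = -1; p=-2
n=14: even, s = (-1)*2+14 = 12; p=-1
n=12: even, s = 12*2+12 = 36; p=0
n=4: even, s = 36*2+4 = 76; p=1
n=11: not even, s = 76-1 = 75; p=12
n=7: not even, s = 75-1 = 74; p=19
n=4: even, s = 74*2+4 = 152; p=20
n=5: not even, s = 152-1 = 151; p=25
s*p = 151*25 = 3775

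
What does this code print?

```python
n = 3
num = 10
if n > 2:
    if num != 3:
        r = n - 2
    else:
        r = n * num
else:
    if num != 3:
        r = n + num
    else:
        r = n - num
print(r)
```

1

n=3, num=10
n > 2 is True; num != 3 is True
→ r = n - 2 = 1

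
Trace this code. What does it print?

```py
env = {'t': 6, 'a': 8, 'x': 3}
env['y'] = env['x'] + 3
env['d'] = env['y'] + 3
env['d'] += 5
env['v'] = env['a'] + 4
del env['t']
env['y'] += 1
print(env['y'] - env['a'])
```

env['y'] = env['x']+3 = 6 → {'t': 6, 'a': 8, 'x': 3, 'y': 6}
env['d'] = env['y']+3 = 9 → {'t': 6, 'a': 8, 'x': 3, 'y': 6, 'd': 9}
env['d'] = 9+5 = 14 → {'t': 6, 'a': 8, 'x': 3, 'y': 6, 'd': 14}
env['v'] = env['a']+4 = 12 → {'t': 6, 'a': 8, 'x': 3, 'y': 6, 'd': 14, 'v': 12}
del 't' → {'a': 8, 'x': 3, 'y': 6, 'd': 14, 'v': 12}
env['y'] = 6+1 = 7 → {'a': 8, 'x': 3, 'y': 7, 'd': 14, 'v': 12}
env['y']-env['a'] = 7-8 = -1

-1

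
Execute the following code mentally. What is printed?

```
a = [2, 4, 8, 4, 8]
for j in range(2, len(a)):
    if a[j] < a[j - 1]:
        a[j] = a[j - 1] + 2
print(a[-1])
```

j=2: 8>=4, unchanged → [2, 4, 8, 4, 8]
j=3: 4<8, a[3] = 8+2 = 10 → [2, 4, 8, 10, 8]
j=4: 8<10, a[4] = 10+2 = 12 → [2, 4, 8, 10, 12]

12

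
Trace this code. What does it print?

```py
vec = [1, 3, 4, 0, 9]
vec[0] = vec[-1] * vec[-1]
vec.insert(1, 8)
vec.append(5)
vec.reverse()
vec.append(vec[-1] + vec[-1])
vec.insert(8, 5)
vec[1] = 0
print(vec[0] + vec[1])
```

5

vec[0] = vec[-1]*vec[-1] = 9*9 = 81 → [81, 3, 4, 0, 9]
insert 8 at 1 → [81, 8, 3, 4, 0, 9]
append 5 → [81, 8, 3, 4, 0, 9, 5]
reverse → [5, 9, 0, 4, 3, 8, 81]
append vec[-1]+vec[-1] = 81+81 = 162 → [5, 9, 0, 4, 3, 8, 81, 162]
insert 5 at 8 → [5, 9, 0, 4, 3, 8, 81, 162, 5]
vec[1] = 0 → [5, 0, 0, 4, 3, 8, 81, 162, 5]
vec[0]+vec[1] = 5+0 = 5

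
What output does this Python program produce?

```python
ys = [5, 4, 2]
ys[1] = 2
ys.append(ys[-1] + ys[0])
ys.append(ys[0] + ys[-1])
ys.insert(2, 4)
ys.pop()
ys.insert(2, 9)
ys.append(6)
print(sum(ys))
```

ys[1] = 2 → [5, 2, 2]
append ys[-1]+ys[0] = 2+5 = 7 → [5, 2, 2, 7]
append ys[0]+ys[-1] = 5+7 = 12 → [5, 2, 2, 7, 12]
insert 4 at 2 → [5, 2, 4, 2, 7, 12]
pop() removes 12 → [5, 2, 4, 2, 7]
insert 9 at 2 → [5, 2, 9, 4, 2, 7]
append 6 → [5, 2, 9, 4, 2, 7, 6]
sum = 35

35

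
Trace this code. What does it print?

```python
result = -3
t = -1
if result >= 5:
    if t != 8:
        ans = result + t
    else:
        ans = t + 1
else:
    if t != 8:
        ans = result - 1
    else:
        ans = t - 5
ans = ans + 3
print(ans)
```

result=-3, t=-1
result >= 5 is False; t != 8 is True
→ ans = result - 1 = -4
ans = (-4)+3 = -1

-1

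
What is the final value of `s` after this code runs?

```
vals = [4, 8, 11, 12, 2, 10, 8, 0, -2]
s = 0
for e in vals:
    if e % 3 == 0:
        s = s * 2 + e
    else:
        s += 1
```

43

e=4: not %3==0, s = 0+1 = 1
e=8: not %3==0, s = 1+1 = 2
e=11: not %3==0, s = 2+1 = 3
e=12: %3==0, s = 3*2+12 = 18
e=2: not %3==0, s = 18+1 = 19
e=10: not %3==0, s = 19+1 = 20
e=8: not %3==0, s = 20+1 = 21
e=0: %3==0, s = 21*2+0 = 42
e=-2: not %3==0, s = 42+1 = 43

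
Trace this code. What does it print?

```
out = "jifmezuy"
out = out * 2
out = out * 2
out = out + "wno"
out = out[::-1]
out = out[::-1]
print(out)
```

repeat ×2 → 'jifmezuyjifmezuy'
repeat ×2 → 'jifmezuyjifmezuyjifmezuyjifmezuy'
+ 'wno' → 'jifmezuyjifmezuyjifmezuyjifmezuywno'
reverse → 'onwyuzemfijyuzemfijyuzemfijyuzemfij'
reverse → 'jifmezuyjifmezuyjifmezuyjifmezuywno'

jifmezuyjifmezuyjifmezuyjifmezuywno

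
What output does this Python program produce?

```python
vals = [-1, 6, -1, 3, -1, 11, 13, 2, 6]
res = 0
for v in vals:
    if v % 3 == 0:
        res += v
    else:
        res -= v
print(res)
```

-8

v=-1: not %3==0, res = 0-(-1) = 1
v=6: %3==0, res = 1+6 = 7
v=-1: not %3==0, res = 7-(-1) = 8
v=3: %3==0, res = 8+3 = 11
v=-1: not %3==0, res = 11-(-1) = 12
v=11: not %3==0, res = 12-11 = 1
v=13: not %3==0, res = 1-13 = -12
v=2: not %3==0, res = (-12)-2 = -14
v=6: %3==0, res = (-14)+6 = -8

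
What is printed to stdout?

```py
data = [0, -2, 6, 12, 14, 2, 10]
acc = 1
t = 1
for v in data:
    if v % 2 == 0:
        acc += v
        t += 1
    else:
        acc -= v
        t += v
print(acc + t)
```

51

v=0: even, acc = 1+0 = 1; t=2
v=-2: even, acc = 1+(-2) = -1; t=3
v=6: even, acc = (-1)+6 = 5; t=4
v=12: even, acc = 5+12 = 17; t=5
v=14: even, acc = 17+14 = 31; t=6
v=2: even, acc = 31+2 = 33; t=7
v=10: even, acc = 33+10 = 43; t=8
acc+t = 43+8 = 51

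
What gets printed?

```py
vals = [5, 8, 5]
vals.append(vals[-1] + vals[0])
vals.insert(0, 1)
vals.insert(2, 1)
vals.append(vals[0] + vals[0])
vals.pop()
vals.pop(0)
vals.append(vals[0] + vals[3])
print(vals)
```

[5, 1, 8, 5, 10, 10]

append vals[-1]+vals[0] = 5+5 = 10 → [5, 8, 5, 10]
insert 1 at 0 → [1, 5, 8, 5, 10]
insert 1 at 2 → [1, 5, 1, 8, 5, 10]
append vals[0]+vals[0] = 1+1 = 2 → [1, 5, 1, 8, 5, 10, 2]
pop() removes 2 → [1, 5, 1, 8, 5, 10]
pop(0) removes 1 → [5, 1, 8, 5, 10]
append vals[0]+vals[3] = 5+5 = 10 → [5, 1, 8, 5, 10, 10]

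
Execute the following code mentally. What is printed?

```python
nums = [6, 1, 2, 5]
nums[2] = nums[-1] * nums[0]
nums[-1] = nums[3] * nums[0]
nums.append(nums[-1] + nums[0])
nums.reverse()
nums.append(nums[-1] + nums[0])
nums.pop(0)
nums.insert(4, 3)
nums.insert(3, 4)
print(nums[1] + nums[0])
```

nums[2] = nums[-1]*nums[0] = 5*6 = 30 → [6, 1, 30, 5]
nums[-1] = nums[3]*nums[0] = 5*6 = 30 → [6, 1, 30, 30]
append nums[-1]+nums[0] = 30+6 = 36 → [6, 1, 30, 30, 36]
reverse → [36, 30, 30, 1, 6]
append nums[-1]+nums[0] = 6+36 = 42 → [36, 30, 30, 1, 6, 42]
pop(0) removes 36 → [30, 30, 1, 6, 42]
insert 3 at 4 → [30, 30, 1, 6, 3, 42]
insert 4 at 3 → [30, 30, 1, 4, 6, 3, 42]
nums[1]+nums[0] = 30+30 = 60

60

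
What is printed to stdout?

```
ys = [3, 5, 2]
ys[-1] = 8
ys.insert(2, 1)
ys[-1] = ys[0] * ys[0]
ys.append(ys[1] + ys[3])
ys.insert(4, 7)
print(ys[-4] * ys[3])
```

9

ys[-1] = 8 → [3, 5, 8]
insert 1 at 2 → [3, 5, 1, 8]
ys[-1] = ys[0]*ys[0] = 3*3 = 9 → [3, 5, 1, 9]
append ys[1]+ys[3] = 5+9 = 14 → [3, 5, 1, 9, 14]
insert 7 at 4 → [3, 5, 1, 9, 7, 14]
ys[-4]*ys[3] = 1*9 = 9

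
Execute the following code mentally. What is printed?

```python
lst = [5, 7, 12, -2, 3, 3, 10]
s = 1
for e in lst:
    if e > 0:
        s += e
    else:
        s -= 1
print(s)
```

e=5: >0, s = 1+5 = 6
e=7: >0, s = 6+7 = 13
e=12: >0, s = 13+12 = 25
e=-2: not >0, s = 25-1 = 24
e=3: >0, s = 24+3 = 27
e=3: >0, s = 27+3 = 30
e=10: >0, s = 30+10 = 40

40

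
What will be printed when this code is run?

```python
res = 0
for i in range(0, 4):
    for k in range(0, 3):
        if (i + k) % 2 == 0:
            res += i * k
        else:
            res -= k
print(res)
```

i=0,k=0: even sum, res = 0+0 = 0
i=0,k=1: odd sum, res = 0-1 = -1
i=0,k=2: even sum, res = (-1)+0 = -1
i=1,k=0: odd sum, res = (-1)-0 = -1
i=1,k=1: even sum, res = (-1)+1 = 0
i=1,k=2: odd sum, res = 0-2 = -2
i=2,k=0: even sum, res = (-2)+0 = -2
i=2,k=1: odd sum, res = (-2)-1 = -3
i=2,k=2: even sum, res = (-3)+4 = 1
i=3,k=0: odd sum, res = 1-0 = 1
i=3,k=1: even sum, res = 1+3 = 4
i=3,k=2: odd sum, res = 4-2 = 2

2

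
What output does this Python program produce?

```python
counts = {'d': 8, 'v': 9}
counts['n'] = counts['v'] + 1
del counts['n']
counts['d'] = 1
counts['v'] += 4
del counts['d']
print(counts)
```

counts['n'] = counts['v']+1 = 10 → {'d': 8, 'v': 9, 'n': 10}
del 'n' → {'d': 8, 'v': 9}
counts['d'] = 1 → {'d': 1, 'v': 9}
counts['v'] = 9+4 = 13 → {'d': 1, 'v': 13}
del 'd' → {'v': 13}

{'v': 13}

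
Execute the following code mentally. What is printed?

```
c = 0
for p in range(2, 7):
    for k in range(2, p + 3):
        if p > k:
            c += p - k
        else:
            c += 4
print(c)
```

p=2,k=2: not 2>2, c = 0+4 = 4
p=2,k=3: not 2>3, c = 4+4 = 8
p=2,k=4: not 2>4, c = 8+4 = 12
p=3,k=2: 3>2, c = 12+1 = 13
p=3,k=3: not 3>3, c = 13+4 = 17
p=3,k=4: not 3>4, c = 17+4 = 21
p=3,k=5: not 3>5, c = 21+4 = 25
p=4,k=2: 4>2, c = 25+2 = 27
p=4,k=3: 4>3, c = 27+1 = 28
p=4,k=4: not 4>4, c = 28+4 = 32
p=4,k=5: not 4>5, c = 32+4 = 36
p=4,k=6: not 4>6, c = 36+4 = 40
p=5,k=2: 5>2, c = 40+3 = 43
p=5,k=3: 5>3, c = 43+2 = 45
p=5,k=4: 5>4, c = 45+1 = 46
p=5,k=5: not 5>5, c = 46+4 = 50
p=5,k=6: not 5>6, c = 50+4 = 54
p=5,k=7: not 5>7, c = 54+4 = 58
p=6,k=2: 6>2, c = 58+4 = 62
p=6,k=3: 6>3, c = 62+3 = 65
p=6,k=4: 6>4, c = 65+2 = 67
p=6,k=5: 6>5, c = 67+1 = 68
p=6,k=6: not 6>6, c = 68+4 = 72
p=6,k=7: not 6>7, c = 72+4 = 76
p=6,k=8: not 6>8, c = 76+4 = 80

80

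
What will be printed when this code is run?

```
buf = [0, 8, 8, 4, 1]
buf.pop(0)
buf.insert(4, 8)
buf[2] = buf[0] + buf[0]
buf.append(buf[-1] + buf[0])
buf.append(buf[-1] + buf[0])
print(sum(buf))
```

81

pop(0) removes 0 → [8, 8, 4, 1]
insert 8 at 4 → [8, 8, 4, 1, 8]
buf[2] = buf[0]+buf[0] = 8+8 = 16 → [8, 8, 16, 1, 8]
append buf[-1]+buf[0] = 8+8 = 16 → [8, 8, 16, 1, 8, 16]
append buf[-1]+buf[0] = 16+8 = 24 → [8, 8, 16, 1, 8, 16, 24]
sum = 81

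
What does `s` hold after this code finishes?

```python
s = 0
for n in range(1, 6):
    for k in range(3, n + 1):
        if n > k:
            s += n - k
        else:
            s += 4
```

n=3,k=3: not 3>3, s = 0+4 = 4
n=4,k=3: 4>3, s = 4+1 = 5
n=4,k=4: not 4>4, s = 5+4 = 9
n=5,k=3: 5>3, s = 9+2 = 11
n=5,k=4: 5>4, s = 11+1 = 12
n=5,k=5: not 5>5, s = 12+4 = 16

16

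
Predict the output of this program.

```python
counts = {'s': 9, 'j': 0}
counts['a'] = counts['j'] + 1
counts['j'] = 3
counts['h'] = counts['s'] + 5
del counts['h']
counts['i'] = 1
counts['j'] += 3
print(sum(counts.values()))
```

17

counts['a'] = counts['j']+1 = 1 → {'s': 9, 'j': 0, 'a': 1}
counts['j'] = 3 → {'s': 9, 'j': 3, 'a': 1}
counts['h'] = counts['s']+5 = 14 → {'s': 9, 'j': 3, 'a': 1, 'h': 14}
del 'h' → {'s': 9, 'j': 3, 'a': 1}
counts['i'] = 1 → {'s': 9, 'j': 3, 'a': 1, 'i': 1}
counts['j'] = 3+3 = 6 → {'s': 9, 'j': 6, 'a': 1, 'i': 1}
sum of values = 17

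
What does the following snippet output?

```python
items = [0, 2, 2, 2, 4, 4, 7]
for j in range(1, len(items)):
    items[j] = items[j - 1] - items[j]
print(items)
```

[0, -2, -4, -6, -10, -14, -21]

j=1: items[1] = 0-2 = -2 → [0, -2, 2, 2, 4, 4, 7]
j=2: items[2] = (-2)-2 = -4 → [0, -2, -4, 2, 4, 4, 7]
j=3: items[3] = (-4)-2 = -6 → [0, -2, -4, -6, 4, 4, 7]
j=4: items[4] = (-6)-4 = -10 → [0, -2, -4, -6, -10, 4, 7]
j=5: items[5] = (-10)-4 = -14 → [0, -2, -4, -6, -10, -14, 7]
j=6: items[6] = (-14)-7 = -21 → [0, -2, -4, -6, -10, -14, -21]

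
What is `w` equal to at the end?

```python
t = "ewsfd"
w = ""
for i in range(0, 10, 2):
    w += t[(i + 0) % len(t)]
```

i=0: add t[0]='e' → 'e'
i=2: add t[2]='s' → 'es'
i=4: add t[4]='d' → 'esd'
i=6: add t[1]='w' → 'esdw'
i=8: add t[3]='f' → 'esdwf'

'esdwf'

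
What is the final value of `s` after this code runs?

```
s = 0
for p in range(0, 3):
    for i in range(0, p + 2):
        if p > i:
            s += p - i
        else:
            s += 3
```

p=0,i=0: not 0>0, s = 0+3 = 3
p=0,i=1: not 0>1, s = 3+3 = 6
p=1,i=0: 1>0, s = 6+1 = 7
p=1,i=1: not 1>1, s = 7+3 = 10
p=1,i=2: not 1>2, s = 10+3 = 13
p=2,i=0: 2>0, s = 13+2 = 15
p=2,i=1: 2>1, s = 15+1 = 16
p=2,i=2: not 2>2, s = 16+3 = 19
p=2,i=3: not 2>3, s = 19+3 = 22

22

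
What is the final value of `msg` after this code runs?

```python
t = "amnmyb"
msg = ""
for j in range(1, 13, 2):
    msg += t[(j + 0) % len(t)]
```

j=1: add t[1]='m' → 'm'
j=3: add t[3]='m' → 'mm'
j=5: add t[5]='b' → 'mmb'
j=7: add t[1]='m' → 'mmbm'
j=9: add t[3]='m' → 'mmbmm'
j=11: add t[5]='b' → 'mmbmmb'

'mmbmmb'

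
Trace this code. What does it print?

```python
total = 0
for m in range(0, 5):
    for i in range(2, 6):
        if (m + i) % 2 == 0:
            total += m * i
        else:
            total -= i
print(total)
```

m=0,i=2: even sum, total = 0+0 = 0
m=0,i=3: odd sum, total = 0-3 = -3
m=0,i=4: even sum, total = (-3)+0 = -3
m=0,i=5: odd sum, total = (-3)-5 = -8
m=1,i=2: odd sum, total = (-8)-2 = -10
m=1,i=3: even sum, total = (-10)+3 = -7
m=1,i=4: odd sum, total = (-7)-4 = -11
m=1,i=5: even sum, total = (-11)+5 = -6
m=2,i=2: even sum, total = (-6)+4 = -2
m=2,i=3: odd sum, total = (-2)-3 = -5
m=2,i=4: even sum, total = (-5)+8 = 3
m=2,i=5: odd sum, total = 3-5 = -2
m=3,i=2: odd sum, total = (-2)-2 = -4
m=3,i=3: even sum, total = (-4)+9 = 5
m=3,i=4: odd sum, total = 5-4 = 1
m=3,i=5: even sum, total = 1+15 = 16
m=4,i=2: even sum, total = 16+8 = 24
m=4,i=3: odd sum, total = 24-3 = 21
m=4,i=4: even sum, total = 21+16 = 37
m=4,i=5: odd sum, total = 37-5 = 32

32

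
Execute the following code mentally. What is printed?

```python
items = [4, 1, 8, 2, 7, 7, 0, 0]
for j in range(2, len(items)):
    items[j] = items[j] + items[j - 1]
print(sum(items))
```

118

j=2: items[2] = 8+1 = 9 → [4, 1, 9, 2, 7, 7, 0, 0]
j=3: items[3] = 2+9 = 11 → [4, 1, 9, 11, 7, 7, 0, 0]
j=4: items[4] = 7+11 = 18 → [4, 1, 9, 11, 18, 7, 0, 0]
j=5: items[5] = 7+18 = 25 → [4, 1, 9, 11, 18, 25, 0, 0]
j=6: items[6] = 0+25 = 25 → [4, 1, 9, 11, 18, 25, 25, 0]
j=7: items[7] = 0+25 = 25 → [4, 1, 9, 11, 18, 25, 25, 25]
sum = 118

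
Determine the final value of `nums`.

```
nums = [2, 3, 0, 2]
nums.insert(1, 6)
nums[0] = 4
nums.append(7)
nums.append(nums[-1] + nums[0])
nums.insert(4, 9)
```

[4, 6, 3, 0, 9, 2, 7, 11]

insert 6 at 1 → [2, 6, 3, 0, 2]
nums[0] = 4 → [4, 6, 3, 0, 2]
append 7 → [4, 6, 3, 0, 2, 7]
append nums[-1]+nums[0] = 7+4 = 11 → [4, 6, 3, 0, 2, 7, 11]
insert 9 at 4 → [4, 6, 3, 0, 9, 2, 7, 11]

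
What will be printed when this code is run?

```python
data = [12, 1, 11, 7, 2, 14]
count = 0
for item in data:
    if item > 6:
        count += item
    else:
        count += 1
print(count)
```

46

item=12: >6, count = 0+12 = 12
item=1: not >6, count = 12+1 = 13
item=11: >6, count = 13+11 = 24
item=7: >6, count = 24+7 = 31
item=2: not >6, count = 31+1 = 32
item=14: >6, count = 32+14 = 46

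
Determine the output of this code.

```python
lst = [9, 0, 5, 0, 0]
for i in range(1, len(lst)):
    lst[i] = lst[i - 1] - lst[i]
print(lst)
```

i=1: lst[1] = 9-0 = 9 → [9, 9, 5, 0, 0]
i=2: lst[2] = 9-5 = 4 → [9, 9, 4, 0, 0]
i=3: lst[3] = 4-0 = 4 → [9, 9, 4, 4, 0]
i=4: lst[4] = 4-0 = 4 → [9, 9, 4, 4, 4]

[9, 9, 4, 4, 4]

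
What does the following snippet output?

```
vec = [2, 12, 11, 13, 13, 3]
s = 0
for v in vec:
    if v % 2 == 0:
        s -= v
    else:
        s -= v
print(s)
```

-54

v=2: even, s = 0-2 = -2
v=12: even, s = (-2)-12 = -14
v=11: not even, s = (-14)-11 = -25
v=13: not even, s = (-25)-13 = -38
v=13: not even, s = (-38)-13 = -51
v=3: not even, s = (-51)-3 = -54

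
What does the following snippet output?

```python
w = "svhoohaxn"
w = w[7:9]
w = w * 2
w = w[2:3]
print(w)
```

slice [7:9] → 'xn'
repeat ×2 → 'xnxn'
slice [2:3] → 'x'

x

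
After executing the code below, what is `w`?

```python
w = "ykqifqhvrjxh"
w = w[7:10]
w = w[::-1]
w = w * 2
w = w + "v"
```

'jrvjrvv'

slice [7:10] → 'vrj'
reverse → 'jrv'
repeat ×2 → 'jrvjrv'
+ 'v' → 'jrvjrvv'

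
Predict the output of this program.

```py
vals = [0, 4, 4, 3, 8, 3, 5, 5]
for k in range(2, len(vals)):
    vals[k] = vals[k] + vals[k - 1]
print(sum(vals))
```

123

k=2: vals[2] = 4+4 = 8 → [0, 4, 8, 3, 8, 3, 5, 5]
k=3: vals[3] = 3+8 = 11 → [0, 4, 8, 11, 8, 3, 5, 5]
k=4: vals[4] = 8+11 = 19 → [0, 4, 8, 11, 19, 3, 5, 5]
k=5: vals[5] = 3+19 = 22 → [0, 4, 8, 11, 19, 22, 5, 5]
k=6: vals[6] = 5+22 = 27 → [0, 4, 8, 11, 19, 22, 27, 5]
k=7: vals[7] = 5+27 = 32 → [0, 4, 8, 11, 19, 22, 27, 32]
sum = 123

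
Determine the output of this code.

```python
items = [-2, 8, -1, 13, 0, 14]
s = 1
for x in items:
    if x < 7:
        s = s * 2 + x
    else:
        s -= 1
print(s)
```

x=-2: <7, s = 1*2+(-2) = 0
x=8: not <7, s = 0-1 = -1
x=-1: <7, s = (-1)*2+(-1) = -3
x=13: not <7, s = (-3)-1 = -4
x=0: <7, s = (-4)*2+0 = -8
x=14: not <7, s = (-8)-1 = -9

-9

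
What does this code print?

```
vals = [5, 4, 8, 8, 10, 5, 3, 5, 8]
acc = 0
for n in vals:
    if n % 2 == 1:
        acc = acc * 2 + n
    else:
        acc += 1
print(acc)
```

n=5: odd, acc = 0*2+5 = 5
n=4: not odd, acc = 5+1 = 6
n=8: not odd, acc = 6+1 = 7
n=8: not odd, acc = 7+1 = 8
n=10: not odd, acc = 8+1 = 9
n=5: odd, acc = 9*2+5 = 23
n=3: odd, acc = 23*2+3 = 49
n=5: odd, acc = 49*2+5 = 103
n=8: not odd, acc = 103+1 = 104

104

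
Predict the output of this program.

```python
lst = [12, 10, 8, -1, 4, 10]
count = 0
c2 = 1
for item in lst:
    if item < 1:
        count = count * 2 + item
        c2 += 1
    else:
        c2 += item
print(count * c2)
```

-46

item=12: not <1; c2=13
item=10: not <1; c2=23
item=8: not <1; c2=31
item=-1: <1, count = 0*2+(-1) = -1; c2=32
item=4: not <1; c2=36
item=10: not <1; c2=46
count*c2 = (-1)*46 = -46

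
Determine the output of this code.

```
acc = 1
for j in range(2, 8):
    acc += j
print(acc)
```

j=2: acc = 1+2 = 3
j=3: acc = 3+3 = 6
j=4: acc = 6+4 = 10
j=5: acc = 10+5 = 15
j=6: acc = 15+6 = 21
j=7: acc = 21+7 = 28

28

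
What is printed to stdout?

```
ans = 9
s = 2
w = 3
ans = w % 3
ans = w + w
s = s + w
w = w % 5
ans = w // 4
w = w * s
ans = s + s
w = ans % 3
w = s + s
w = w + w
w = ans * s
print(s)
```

ans = 3%3 = 0
ans = 3+3 = 6
s = 2+3 = 5
w = 3%5 = 3
ans = 3//4 = 0
w = 3*5 = 15
ans = 5+5 = 10
w = 10%3 = 1
w = 5+5 = 10
w = 10+10 = 20
w = 10*5 = 50

5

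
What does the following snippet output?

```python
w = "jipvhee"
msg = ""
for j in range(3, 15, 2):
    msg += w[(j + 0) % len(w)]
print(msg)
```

j=3: add w[3]='v' → 'v'
j=5: add w[5]='e' → 've'
j=7: add w[0]='j' → 'vej'
j=9: add w[2]='p' → 'vejp'
j=11: add w[4]='h' → 'vejph'
j=13: add w[6]='e' → 'vejphe'

vejphe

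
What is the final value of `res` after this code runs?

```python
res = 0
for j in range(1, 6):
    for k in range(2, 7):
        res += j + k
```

j=1,k=2: res = 0+3 = 3
j=1,k=3: res = 3+4 = 7
j=1,k=4: res = 7+5 = 12
j=1,k=5: res = 12+6 = 18
j=1,k=6: res = 18+7 = 25
j=2,k=2: res = 25+4 = 29
j=2,k=3: res = 29+5 = 34
j=2,k=4: res = 34+6 = 40
j=2,k=5: res = 40+7 = 47
j=2,k=6: res = 47+8 = 55
j=3,k=2: res = 55+5 = 60
j=3,k=3: res = 60+6 = 66
j=3,k=4: res = 66+7 = 73
j=3,k=5: res = 73+8 = 81
j=3,k=6: res = 81+9 = 90
j=4,k=2: res = 90+6 = 96
j=4,k=3: res = 96+7 = 103
j=4,k=4: res = 103+8 = 111
j=4,k=5: res = 111+9 = 120
j=4,k=6: res = 120+10 = 130
j=5,k=2: res = 130+7 = 137
j=5,k=3: res = 137+8 = 145
j=5,k=4: res = 145+9 = 154
j=5,k=5: res = 154+10 = 164
j=5,k=6: res = 164+11 = 175

175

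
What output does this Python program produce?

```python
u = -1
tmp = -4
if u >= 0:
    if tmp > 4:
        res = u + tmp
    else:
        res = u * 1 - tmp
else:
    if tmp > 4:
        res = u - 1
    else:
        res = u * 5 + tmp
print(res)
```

u=-1, tmp=-4
u >= 0 is False; tmp > 4 is False
→ res = u * 5 + tmp = -9

-9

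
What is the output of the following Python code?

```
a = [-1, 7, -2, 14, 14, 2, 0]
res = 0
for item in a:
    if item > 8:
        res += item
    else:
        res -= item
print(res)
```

item=-1: not >8, res = 0-(-1) = 1
item=7: not >8, res = 1-7 = -6
item=-2: not >8, res = (-6)-(-2) = -4
item=14: >8, res = (-4)+14 = 10
item=14: >8, res = 10+14 = 24
item=2: not >8, res = 24-2 = 22
item=0: not >8, res = 22-0 = 22

22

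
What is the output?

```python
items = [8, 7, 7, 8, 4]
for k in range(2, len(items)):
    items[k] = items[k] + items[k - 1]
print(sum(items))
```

k=2: items[2] = 7+7 = 14 → [8, 7, 14, 8, 4]
k=3: items[3] = 8+14 = 22 → [8, 7, 14, 22, 4]
k=4: items[4] = 4+22 = 26 → [8, 7, 14, 22, 26]
sum = 77

77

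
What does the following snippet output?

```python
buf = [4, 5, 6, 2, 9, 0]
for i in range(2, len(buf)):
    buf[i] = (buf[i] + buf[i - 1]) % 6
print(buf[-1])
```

i=2: buf[2] = (6+5)%6 = 5 → [4, 5, 5, 2, 9, 0]
i=3: buf[3] = (2+5)%6 = 1 → [4, 5, 5, 1, 9, 0]
i=4: buf[4] = (9+1)%6 = 4 → [4, 5, 5, 1, 4, 0]
i=5: buf[5] = (0+4)%6 = 4 → [4, 5, 5, 1, 4, 4]

4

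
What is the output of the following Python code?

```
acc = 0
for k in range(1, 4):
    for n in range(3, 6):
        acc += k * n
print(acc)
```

72

k=1,n=3: acc = 0+3 = 3
k=1,n=4: acc = 3+4 = 7
k=1,n=5: acc = 7+5 = 12
k=2,n=3: acc = 12+6 = 18
k=2,n=4: acc = 18+8 = 26
k=2,n=5: acc = 26+10 = 36
k=3,n=3: acc = 36+9 = 45
k=3,n=4: acc = 45+12 = 57
k=3,n=5: acc = 57+15 = 72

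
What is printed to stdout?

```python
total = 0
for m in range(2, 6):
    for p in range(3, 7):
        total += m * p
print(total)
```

m=2,p=3: total = 0+6 = 6
m=2,p=4: total = 6+8 = 14
m=2,p=5: total = 14+10 = 24
m=2,p=6: total = 24+12 = 36
m=3,p=3: total = 36+9 = 45
m=3,p=4: total = 45+12 = 57
m=3,p=5: total = 57+15 = 72
m=3,p=6: total = 72+18 = 90
m=4,p=3: total = 90+12 = 102
m=4,p=4: total = 102+16 = 118
m=4,p=5: total = 118+20 = 138
m=4,p=6: total = 138+24 = 162
m=5,p=3: total = 162+15 = 177
m=5,p=4: total = 177+20 = 197
m=5,p=5: total = 197+25 = 222
m=5,p=6: total = 222+30 = 252

252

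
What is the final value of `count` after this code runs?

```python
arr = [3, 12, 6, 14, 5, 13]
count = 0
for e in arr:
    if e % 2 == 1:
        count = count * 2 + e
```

35

e=3: odd, count = 0*2+3 = 3
e=12: not odd
e=6: not odd
e=14: not odd
e=5: odd, count = 3*2+5 = 11
e=13: odd, count = 11*2+13 = 35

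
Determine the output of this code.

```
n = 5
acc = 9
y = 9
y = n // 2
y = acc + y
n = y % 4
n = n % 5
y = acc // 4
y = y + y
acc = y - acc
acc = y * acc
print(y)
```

y = 5//2 = 2
y = 9+2 = 11
n = 11%4 = 3
n = 3%5 = 3
y = 9//4 = 2
y = 2+2 = 4
acc = 4-9 = -5
acc = 4*(-5) = -20

4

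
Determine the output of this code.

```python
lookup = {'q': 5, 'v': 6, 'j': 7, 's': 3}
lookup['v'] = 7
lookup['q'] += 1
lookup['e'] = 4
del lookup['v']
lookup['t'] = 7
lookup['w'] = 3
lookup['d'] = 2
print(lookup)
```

{'q': 6, 'j': 7, 's': 3, 'e': 4, 't': 7, 'w': 3, 'd': 2}

lookup['v'] = 7 → {'q': 5, 'v': 7, 'j': 7, 's': 3}
lookup['q'] = 5+1 = 6 → {'q': 6, 'v': 7, 'j': 7, 's': 3}
lookup['e'] = 4 → {'q': 6, 'v': 7, 'j': 7, 's': 3, 'e': 4}
del 'v' → {'q': 6, 'j': 7, 's': 3, 'e': 4}
lookup['t'] = 7 → {'q': 6, 'j': 7, 's': 3, 'e': 4, 't': 7}
lookup['w'] = 3 → {'q': 6, 'j': 7, 's': 3, 'e': 4, 't': 7, 'w': 3}
lookup['d'] = 2 → {'q': 6, 'j': 7, 's': 3, 'e': 4, 't': 7, 'w': 3, 'd': 2}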